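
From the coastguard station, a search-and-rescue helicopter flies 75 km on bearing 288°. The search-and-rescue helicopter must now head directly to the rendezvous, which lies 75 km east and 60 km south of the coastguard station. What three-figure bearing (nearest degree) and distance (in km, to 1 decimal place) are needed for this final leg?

Leg 1 (288°, 75 km): east 75 sin 288° = -71.33, north 75 cos 288° = 23.18
Current position: (-71.33, 23.18). Target: (75, -60). Remaining: Δeast = 146.33, Δnorth = -83.18.
Bearing = atan2(146.33, -83.18) mod 360° = 119.61°; distance = √((146.33)² + (-83.18)²) = 168.317 km.

120°, 168.3 km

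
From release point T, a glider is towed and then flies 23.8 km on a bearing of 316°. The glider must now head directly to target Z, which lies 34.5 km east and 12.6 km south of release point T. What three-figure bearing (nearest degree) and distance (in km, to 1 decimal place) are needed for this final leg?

120°, 59.1 km

Leg 1 (316°, 23.8 km): east 23.8 sin 316° = -16.53, north 23.8 cos 316° = 17.12
Current position: (-16.53, 17.12). Target: (34.5, -12.6). Remaining: Δeast = 51.03, Δnorth = -29.72.
Bearing = atan2(51.03, -29.72) mod 360° = 120.22°; distance = √((51.03)² + (-29.72)²) = 59.056 km.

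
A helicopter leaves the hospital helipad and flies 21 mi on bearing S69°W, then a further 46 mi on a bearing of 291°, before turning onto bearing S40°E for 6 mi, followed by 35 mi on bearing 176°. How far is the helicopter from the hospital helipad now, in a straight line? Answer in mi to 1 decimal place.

Leg 1 (S69°W, 21 mi): east 21 sin 249° = -19.61, north 21 cos 249° = -7.53
Leg 2 (291°, 46 mi): east 46 sin 291° = -42.94, north 46 cos 291° = 16.48
Leg 3 (S40°E, 6 mi): east 6 sin 140° = 3.86, north 6 cos 140° = -4.60
Leg 4 (176°, 35 mi): east 35 sin 176° = 2.44, north 35 cos 176° = -34.91
Net: -56.25 east, -30.55 north. Distance = √((-56.25)² + (-30.55)²) = 64.013 mi.

64.0 mi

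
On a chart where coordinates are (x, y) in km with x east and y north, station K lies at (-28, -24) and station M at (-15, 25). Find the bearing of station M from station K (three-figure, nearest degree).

Δeast = -15 − -28 = 13.00; Δnorth = 25 − -24 = 49.00.
Bearing = atan2(Δeast, Δnorth) mod 360° = 14.86° ≈ 015°.

015°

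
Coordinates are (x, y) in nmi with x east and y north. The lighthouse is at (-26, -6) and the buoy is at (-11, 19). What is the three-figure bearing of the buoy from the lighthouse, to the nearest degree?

031°

Δeast = -11 − -26 = 15.00; Δnorth = 19 − -6 = 25.00.
Bearing = atan2(Δeast, Δnorth) mod 360° = 30.96° ≈ 031°.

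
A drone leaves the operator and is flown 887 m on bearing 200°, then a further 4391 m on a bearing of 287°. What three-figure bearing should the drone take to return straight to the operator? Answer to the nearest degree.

096°

Leg 1 (200°, 887 m): east 887 sin 200° = -303.37, north 887 cos 200° = -833.51
Leg 2 (287°, 4391 m): east 4391 sin 287° = -4199.13, north 4391 cos 287° = 1283.80
Net displacement: -4502.51 east, 450.30 north. Direction back to start is (4502.51, -450.30): bearing = atan2(4502.51, -450.30) mod 360° = 95.71° ≈ 096°.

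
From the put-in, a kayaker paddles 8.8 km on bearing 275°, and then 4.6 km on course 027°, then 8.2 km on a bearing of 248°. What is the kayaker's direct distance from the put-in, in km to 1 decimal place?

14.4 km

Leg 1 (275°, 8.8 km): east 8.8 sin 275° = -8.77, north 8.8 cos 275° = 0.77
Leg 2 (027°, 4.6 km): east 4.6 sin 27° = 2.09, north 4.6 cos 27° = 4.10
Leg 3 (248°, 8.2 km): east 8.2 sin 248° = -7.60, north 8.2 cos 248° = -3.07
Net: -14.28 east, 1.79 north. Distance = √((-14.28)² + (1.79)²) = 14.393 km.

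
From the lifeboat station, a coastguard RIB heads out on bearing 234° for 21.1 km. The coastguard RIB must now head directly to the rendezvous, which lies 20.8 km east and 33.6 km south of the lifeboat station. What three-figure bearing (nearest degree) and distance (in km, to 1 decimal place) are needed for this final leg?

119°, 43.4 km

Leg 1 (234°, 21.1 km): east 21.1 sin 234° = -17.07, north 21.1 cos 234° = -12.40
Current position: (-17.07, -12.40). Target: (20.8, -33.6). Remaining: Δeast = 37.87, Δnorth = -21.20.
Bearing = atan2(37.87, -21.20) mod 360° = 119.24°; distance = √((37.87)² + (-21.20)²) = 43.399 km.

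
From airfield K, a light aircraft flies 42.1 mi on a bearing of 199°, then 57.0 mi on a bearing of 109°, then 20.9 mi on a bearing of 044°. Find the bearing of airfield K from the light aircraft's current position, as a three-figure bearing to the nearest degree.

308°

Leg 1 (199°, 42.1 mi): east 42.1 sin 199° = -13.71, north 42.1 cos 199° = -39.81
Leg 2 (109°, 57.0 mi): east 57.0 sin 109° = 53.89, north 57.0 cos 109° = -18.56
Leg 3 (044°, 20.9 mi): east 20.9 sin 44° = 14.52, north 20.9 cos 44° = 15.03
Net displacement: 54.71 east, -43.33 north. Direction back to start is (-54.71, 43.33): bearing = atan2(-54.71, 43.33) mod 360° = 308.38° ≈ 308°.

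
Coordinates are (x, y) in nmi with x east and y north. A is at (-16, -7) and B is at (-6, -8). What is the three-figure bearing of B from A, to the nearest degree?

096°

Δeast = -6 − -16 = 10.00; Δnorth = -8 − -7 = -1.00.
Bearing = atan2(Δeast, Δnorth) mod 360° = 95.71° ≈ 096°.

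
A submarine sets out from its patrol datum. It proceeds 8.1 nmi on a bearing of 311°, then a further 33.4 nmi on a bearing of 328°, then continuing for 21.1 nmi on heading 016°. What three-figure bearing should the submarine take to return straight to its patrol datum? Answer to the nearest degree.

162°

Leg 1 (311°, 8.1 nmi): east 8.1 sin 311° = -6.11, north 8.1 cos 311° = 5.31
Leg 2 (328°, 33.4 nmi): east 33.4 sin 328° = -17.70, north 33.4 cos 328° = 28.32
Leg 3 (016°, 21.1 nmi): east 21.1 sin 16° = 5.82, north 21.1 cos 16° = 20.28
Net displacement: -18.00 east, 53.92 north. Direction back to start is (18.00, -53.92): bearing = atan2(18.00, -53.92) mod 360° = 161.54° ≈ 162°.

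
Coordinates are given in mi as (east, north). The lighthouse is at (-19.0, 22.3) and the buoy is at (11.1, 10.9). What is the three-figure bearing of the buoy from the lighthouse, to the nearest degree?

Δeast = 11.1 − -19.0 = 30.10; Δnorth = 10.9 − 22.3 = -11.40.
Bearing = atan2(Δeast, Δnorth) mod 360° = 110.74° ≈ 111°.

111°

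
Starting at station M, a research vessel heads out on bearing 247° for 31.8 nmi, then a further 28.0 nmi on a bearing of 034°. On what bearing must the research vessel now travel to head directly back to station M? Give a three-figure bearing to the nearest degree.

128°

Leg 1 (247°, 31.8 nmi): east 31.8 sin 247° = -29.27, north 31.8 cos 247° = -12.43
Leg 2 (034°, 28.0 nmi): east 28.0 sin 34° = 15.66, north 28.0 cos 34° = 23.21
Net displacement: -13.61 east, 10.79 north. Direction back to start is (13.61, -10.79): bearing = atan2(13.61, -10.79) mod 360° = 128.39° ≈ 128°.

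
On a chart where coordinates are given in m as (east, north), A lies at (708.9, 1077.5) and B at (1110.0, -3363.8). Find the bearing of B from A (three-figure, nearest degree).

175°

Δeast = 1110.0 − 708.9 = 401.10; Δnorth = -3363.8 − 1077.5 = -4441.30.
Bearing = atan2(Δeast, Δnorth) mod 360° = 174.84° ≈ 175°.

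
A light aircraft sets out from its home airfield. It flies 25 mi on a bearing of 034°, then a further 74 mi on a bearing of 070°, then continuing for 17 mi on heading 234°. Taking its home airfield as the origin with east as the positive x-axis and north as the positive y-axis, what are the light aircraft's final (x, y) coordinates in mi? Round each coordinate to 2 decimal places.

Leg 1 (034°, 25 mi): east 25 sin 34° = 13.98, north 25 cos 34° = 20.73
Leg 2 (070°, 74 mi): east 74 sin 70° = 69.54, north 74 cos 70° = 25.31
Leg 3 (234°, 17 mi): east 17 sin 234° = -13.75, north 17 cos 234° = -9.99
Summing: 69.76 mi east, 36.04 mi north → (69.76, 36.04).

(69.76, 36.04)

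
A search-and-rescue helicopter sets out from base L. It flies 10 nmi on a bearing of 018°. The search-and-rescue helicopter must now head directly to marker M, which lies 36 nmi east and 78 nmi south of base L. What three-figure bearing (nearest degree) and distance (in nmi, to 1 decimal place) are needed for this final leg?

159°, 93.5 nmi

Leg 1 (018°, 10 nmi): east 10 sin 18° = 3.09, north 10 cos 18° = 9.51
Current position: (3.09, 9.51). Target: (36, -78). Remaining: Δeast = 32.91, Δnorth = -87.51.
Bearing = atan2(32.91, -87.51) mod 360° = 159.39°; distance = √((32.91)² + (-87.51)²) = 93.494 nmi.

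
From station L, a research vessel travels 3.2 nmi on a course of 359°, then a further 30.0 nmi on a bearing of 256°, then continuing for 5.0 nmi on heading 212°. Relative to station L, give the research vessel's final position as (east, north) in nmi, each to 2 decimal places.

Leg 1 (359°, 3.2 nmi): east 3.2 sin 359° = -0.06, north 3.2 cos 359° = 3.20
Leg 2 (256°, 30.0 nmi): east 30.0 sin 256° = -29.11, north 30.0 cos 256° = -7.26
Leg 3 (212°, 5.0 nmi): east 5.0 sin 212° = -2.65, north 5.0 cos 212° = -4.24
Summing: -31.81 nmi east, -8.30 nmi north → (-31.81, -8.30).

(-31.81, -8.30)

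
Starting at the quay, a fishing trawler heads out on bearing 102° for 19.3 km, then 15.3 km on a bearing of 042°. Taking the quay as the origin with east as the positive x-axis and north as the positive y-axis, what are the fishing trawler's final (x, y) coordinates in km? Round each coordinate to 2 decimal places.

Leg 1 (102°, 19.3 km): east 19.3 sin 102° = 18.88, north 19.3 cos 102° = -4.01
Leg 2 (042°, 15.3 km): east 15.3 sin 42° = 10.24, north 15.3 cos 42° = 11.37
Summing: 29.12 km east, 7.36 km north → (29.12, 7.36).

(29.12, 7.36)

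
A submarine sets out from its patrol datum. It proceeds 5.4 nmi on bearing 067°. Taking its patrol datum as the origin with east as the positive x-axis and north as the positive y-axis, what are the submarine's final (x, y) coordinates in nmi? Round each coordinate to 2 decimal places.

(4.97, 2.11)

Leg 1 (067°, 5.4 nmi): east 5.4 sin 67° = 4.97, north 5.4 cos 67° = 2.11
Summing: 4.97 nmi east, 2.11 nmi north → (4.97, 2.11).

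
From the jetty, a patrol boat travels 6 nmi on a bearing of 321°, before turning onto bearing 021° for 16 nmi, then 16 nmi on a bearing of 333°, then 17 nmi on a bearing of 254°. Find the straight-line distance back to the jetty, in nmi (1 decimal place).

36.3 nmi

Leg 1 (321°, 6 nmi): east 6 sin 321° = -3.78, north 6 cos 321° = 4.66
Leg 2 (021°, 16 nmi): east 16 sin 21° = 5.73, north 16 cos 21° = 14.94
Leg 3 (333°, 16 nmi): east 16 sin 333° = -7.26, north 16 cos 333° = 14.26
Leg 4 (254°, 17 nmi): east 17 sin 254° = -16.34, north 17 cos 254° = -4.69
Net: -21.65 east, 29.17 north. Distance = √((-21.65)² + (29.17)²) = 36.325 nmi.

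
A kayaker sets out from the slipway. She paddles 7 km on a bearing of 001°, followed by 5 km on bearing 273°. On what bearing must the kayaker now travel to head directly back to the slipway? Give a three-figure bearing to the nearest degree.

Leg 1 (001°, 7 km): east 7 sin 1° = 0.12, north 7 cos 1° = 7.00
Leg 2 (273°, 5 km): east 5 sin 273° = -4.99, north 5 cos 273° = 0.26
Net displacement: -4.87 east, 7.26 north. Direction back to start is (4.87, -7.26): bearing = atan2(4.87, -7.26) mod 360° = 146.14° ≈ 146°.

146°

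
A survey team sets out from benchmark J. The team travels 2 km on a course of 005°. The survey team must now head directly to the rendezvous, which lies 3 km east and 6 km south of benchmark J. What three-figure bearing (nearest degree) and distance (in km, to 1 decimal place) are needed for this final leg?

161°, 8.5 km

Leg 1 (005°, 2 km): east 2 sin 5° = 0.17, north 2 cos 5° = 1.99
Current position: (0.17, 1.99). Target: (3, -6). Remaining: Δeast = 2.83, Δnorth = -7.99.
Bearing = atan2(2.83, -7.99) mod 360° = 160.53°; distance = √((2.83)² + (-7.99)²) = 8.477 km.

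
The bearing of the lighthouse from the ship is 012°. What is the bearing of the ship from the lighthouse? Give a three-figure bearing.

Back-bearing = 012° + 180° = 192°.

192°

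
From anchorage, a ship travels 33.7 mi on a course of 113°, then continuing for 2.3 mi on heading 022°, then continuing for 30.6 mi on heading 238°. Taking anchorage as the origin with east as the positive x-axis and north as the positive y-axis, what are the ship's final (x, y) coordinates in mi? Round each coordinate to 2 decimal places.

Leg 1 (113°, 33.7 mi): east 33.7 sin 113° = 31.02, north 33.7 cos 113° = -13.17
Leg 2 (022°, 2.3 mi): east 2.3 sin 22° = 0.86, north 2.3 cos 22° = 2.13
Leg 3 (238°, 30.6 mi): east 30.6 sin 238° = -25.95, north 30.6 cos 238° = -16.22
Summing: 5.93 mi east, -27.25 mi north → (5.93, -27.25).

(5.93, -27.25)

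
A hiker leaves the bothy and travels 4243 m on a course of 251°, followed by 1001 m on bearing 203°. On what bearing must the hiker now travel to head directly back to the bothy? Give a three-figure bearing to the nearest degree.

062°

Leg 1 (251°, 4243 m): east 4243 sin 251° = -4011.84, north 4243 cos 251° = -1381.39
Leg 2 (203°, 1001 m): east 1001 sin 203° = -391.12, north 1001 cos 203° = -921.43
Net displacement: -4402.96 east, -2302.81 north. Direction back to start is (4402.96, 2302.81): bearing = atan2(4402.96, 2302.81) mod 360° = 62.39° ≈ 062°.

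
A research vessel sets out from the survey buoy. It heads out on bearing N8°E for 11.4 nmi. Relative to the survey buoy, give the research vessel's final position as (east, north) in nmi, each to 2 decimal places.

Leg 1 (N8°E, 11.4 nmi): east 11.4 sin 8° = 1.59, north 11.4 cos 8° = 11.29
Summing: 1.59 nmi east, 11.29 nmi north → (1.59, 11.29).

(1.59, 11.29)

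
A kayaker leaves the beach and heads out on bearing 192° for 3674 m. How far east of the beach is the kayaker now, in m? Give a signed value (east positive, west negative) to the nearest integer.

Leg 1 (192°, 3674 m): east 3674 sin 192° = -763.87, north 3674 cos 192° = -3593.71
Net east component: -763.87 m.

-764 m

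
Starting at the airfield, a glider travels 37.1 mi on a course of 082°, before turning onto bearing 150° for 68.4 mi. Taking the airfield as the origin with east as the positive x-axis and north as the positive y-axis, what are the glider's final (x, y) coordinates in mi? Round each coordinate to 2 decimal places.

(70.94, -54.07)

Leg 1 (082°, 37.1 mi): east 37.1 sin 82° = 36.74, north 37.1 cos 82° = 5.16
Leg 2 (150°, 68.4 mi): east 68.4 sin 150° = 34.20, north 68.4 cos 150° = -59.24
Summing: 70.94 mi east, -54.07 mi north → (70.94, -54.07).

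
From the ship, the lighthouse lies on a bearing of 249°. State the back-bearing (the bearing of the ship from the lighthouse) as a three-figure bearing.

Back-bearing = 249° − 180° = 069°.

069°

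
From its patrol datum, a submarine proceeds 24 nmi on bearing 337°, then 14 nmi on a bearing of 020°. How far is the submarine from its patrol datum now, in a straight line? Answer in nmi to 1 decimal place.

Leg 1 (337°, 24 nmi): east 24 sin 337° = -9.38, north 24 cos 337° = 22.09
Leg 2 (020°, 14 nmi): east 14 sin 20° = 4.79, north 14 cos 20° = 13.16
Net: -4.59 east, 35.25 north. Distance = √((-4.59)² + (35.25)²) = 35.545 nmi.

35.5 nmi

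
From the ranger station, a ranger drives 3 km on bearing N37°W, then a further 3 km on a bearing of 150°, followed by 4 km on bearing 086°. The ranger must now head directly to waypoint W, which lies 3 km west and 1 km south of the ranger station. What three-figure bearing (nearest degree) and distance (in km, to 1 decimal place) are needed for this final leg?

Leg 1 (N37°W, 3 km): east 3 sin 323° = -1.81, north 3 cos 323° = 2.40
Leg 2 (150°, 3 km): east 3 sin 150° = 1.50, north 3 cos 150° = -2.60
Leg 3 (086°, 4 km): east 4 sin 86° = 3.99, north 4 cos 86° = 0.28
Current position: (3.68, 0.08). Target: (-3, -1). Remaining: Δeast = -6.68, Δnorth = -1.08.
Bearing = atan2(-6.68, -1.08) mod 360° = 260.85°; distance = √((-6.68)² + (-1.08)²) = 6.771 km.

261°, 6.8 km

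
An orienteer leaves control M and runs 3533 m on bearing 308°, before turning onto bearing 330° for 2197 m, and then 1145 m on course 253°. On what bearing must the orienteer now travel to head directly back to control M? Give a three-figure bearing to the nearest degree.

Leg 1 (308°, 3533 m): east 3533 sin 308° = -2784.04, north 3533 cos 308° = 2175.13
Leg 2 (330°, 2197 m): east 2197 sin 330° = -1098.50, north 2197 cos 330° = 1902.66
Leg 3 (253°, 1145 m): east 1145 sin 253° = -1094.97, north 1145 cos 253° = -334.77
Net displacement: -4977.51 east, 3743.02 north. Direction back to start is (4977.51, -3743.02): bearing = atan2(4977.51, -3743.02) mod 360° = 126.94° ≈ 127°.

127°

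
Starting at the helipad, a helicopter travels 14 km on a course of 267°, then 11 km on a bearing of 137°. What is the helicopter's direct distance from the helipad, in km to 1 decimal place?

Leg 1 (267°, 14 km): east 14 sin 267° = -13.98, north 14 cos 267° = -0.73
Leg 2 (137°, 11 km): east 11 sin 137° = 7.50, north 11 cos 137° = -8.04
Net: -6.48 east, -8.78 north. Distance = √((-6.48)² + (-8.78)²) = 10.910 km.

10.9 km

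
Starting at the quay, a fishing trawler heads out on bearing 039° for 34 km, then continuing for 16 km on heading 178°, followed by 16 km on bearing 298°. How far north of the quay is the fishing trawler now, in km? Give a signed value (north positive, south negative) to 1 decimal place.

Leg 1 (039°, 34 km): east 34 sin 39° = 21.40, north 34 cos 39° = 26.42
Leg 2 (178°, 16 km): east 16 sin 178° = 0.56, north 16 cos 178° = -15.99
Leg 3 (298°, 16 km): east 16 sin 298° = -14.13, north 16 cos 298° = 7.51
Net north component: 17.94 km.

17.9 km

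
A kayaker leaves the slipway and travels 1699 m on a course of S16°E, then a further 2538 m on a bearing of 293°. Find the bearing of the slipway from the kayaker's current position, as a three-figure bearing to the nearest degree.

071°

Leg 1 (S16°E, 1699 m): east 1699 sin 164° = 468.31, north 1699 cos 164° = -1633.18
Leg 2 (293°, 2538 m): east 2538 sin 293° = -2336.24, north 2538 cos 293° = 991.68
Net displacement: -1867.93 east, -641.51 north. Direction back to start is (1867.93, 641.51): bearing = atan2(1867.93, 641.51) mod 360° = 71.05° ≈ 071°.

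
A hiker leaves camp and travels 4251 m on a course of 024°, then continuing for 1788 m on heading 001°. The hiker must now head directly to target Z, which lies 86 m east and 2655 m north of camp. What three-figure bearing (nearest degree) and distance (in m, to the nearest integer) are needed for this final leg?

209°, 3450 m

Leg 1 (024°, 4251 m): east 4251 sin 24° = 1729.04, north 4251 cos 24° = 3883.48
Leg 2 (001°, 1788 m): east 1788 sin 1° = 31.20, north 1788 cos 1° = 1787.73
Current position: (1760.24, 5671.21). Target: (86, 2655). Remaining: Δeast = -1674.24, Δnorth = -3016.21.
Bearing = atan2(-1674.24, -3016.21) mod 360° = 209.03°; distance = √((-1674.24)² + (-3016.21)²) = 3449.726 m.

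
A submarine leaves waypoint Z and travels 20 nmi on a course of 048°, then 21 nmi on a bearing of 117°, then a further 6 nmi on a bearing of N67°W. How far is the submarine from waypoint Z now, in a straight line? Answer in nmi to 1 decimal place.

28.7 nmi

Leg 1 (048°, 20 nmi): east 20 sin 48° = 14.86, north 20 cos 48° = 13.38
Leg 2 (117°, 21 nmi): east 21 sin 117° = 18.71, north 21 cos 117° = -9.53
Leg 3 (N67°W, 6 nmi): east 6 sin 293° = -5.52, north 6 cos 293° = 2.34
Net: 28.05 east, 6.19 north. Distance = √((28.05)² + (6.19)²) = 28.727 nmi.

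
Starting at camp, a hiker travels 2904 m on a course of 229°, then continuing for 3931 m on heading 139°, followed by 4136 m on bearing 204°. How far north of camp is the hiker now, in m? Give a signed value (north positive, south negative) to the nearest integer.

Leg 1 (229°, 2904 m): east 2904 sin 229° = -2191.68, north 2904 cos 229° = -1905.20
Leg 2 (139°, 3931 m): east 3931 sin 139° = 2578.97, north 3931 cos 139° = -2966.76
Leg 3 (204°, 4136 m): east 4136 sin 204° = -1682.26, north 4136 cos 204° = -3778.42
Net north component: -8650.38 m.

-8650 m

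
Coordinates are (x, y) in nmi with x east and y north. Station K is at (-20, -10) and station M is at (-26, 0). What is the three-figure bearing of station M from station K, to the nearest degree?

329°

Δeast = -26 − -20 = -6.00; Δnorth = 0 − -10 = 10.00.
Bearing = atan2(Δeast, Δnorth) mod 360° = 329.04° ≈ 329°.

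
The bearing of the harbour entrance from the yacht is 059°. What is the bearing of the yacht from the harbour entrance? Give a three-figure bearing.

239°

Back-bearing = 059° + 180° = 239°.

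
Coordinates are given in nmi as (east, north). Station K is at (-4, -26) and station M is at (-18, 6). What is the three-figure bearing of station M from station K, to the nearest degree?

Δeast = -18 − -4 = -14.00; Δnorth = 6 − -26 = 32.00.
Bearing = atan2(Δeast, Δnorth) mod 360° = 336.37° ≈ 336°.

336°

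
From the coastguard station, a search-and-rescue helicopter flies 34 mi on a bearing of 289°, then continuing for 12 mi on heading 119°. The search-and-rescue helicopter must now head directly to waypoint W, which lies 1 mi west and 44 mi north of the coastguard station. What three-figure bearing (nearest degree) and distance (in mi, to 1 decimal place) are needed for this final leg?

Leg 1 (289°, 34 mi): east 34 sin 289° = -32.15, north 34 cos 289° = 11.07
Leg 2 (119°, 12 mi): east 12 sin 119° = 10.50, north 12 cos 119° = -5.82
Current position: (-21.65, 5.25). Target: (-1, 44). Remaining: Δeast = 20.65, Δnorth = 38.75.
Bearing = atan2(20.65, 38.75) mod 360° = 28.06°; distance = √((20.65)² + (38.75)²) = 43.908 mi.

028°, 43.9 mi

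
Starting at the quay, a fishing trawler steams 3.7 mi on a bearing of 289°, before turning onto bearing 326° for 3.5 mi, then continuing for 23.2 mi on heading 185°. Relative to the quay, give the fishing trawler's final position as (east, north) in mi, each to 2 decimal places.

Leg 1 (289°, 3.7 mi): east 3.7 sin 289° = -3.50, north 3.7 cos 289° = 1.20
Leg 2 (326°, 3.5 mi): east 3.5 sin 326° = -1.96, north 3.5 cos 326° = 2.90
Leg 3 (185°, 23.2 mi): east 23.2 sin 185° = -2.02, north 23.2 cos 185° = -23.11
Summing: -7.48 mi east, -19.01 mi north → (-7.48, -19.01).

(-7.48, -19.01)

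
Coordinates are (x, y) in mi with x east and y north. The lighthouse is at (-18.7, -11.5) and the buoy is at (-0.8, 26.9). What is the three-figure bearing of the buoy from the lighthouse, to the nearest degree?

Δeast = -0.8 − -18.7 = 17.90; Δnorth = 26.9 − -11.5 = 38.40.
Bearing = atan2(Δeast, Δnorth) mod 360° = 24.99° ≈ 025°.

025°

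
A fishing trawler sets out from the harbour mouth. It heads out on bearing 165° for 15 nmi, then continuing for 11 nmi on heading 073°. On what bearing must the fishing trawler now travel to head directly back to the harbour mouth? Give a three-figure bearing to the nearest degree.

Leg 1 (165°, 15 nmi): east 15 sin 165° = 3.88, north 15 cos 165° = -14.49
Leg 2 (073°, 11 nmi): east 11 sin 73° = 10.52, north 11 cos 73° = 3.22
Net displacement: 14.40 east, -11.27 north. Direction back to start is (-14.40, 11.27): bearing = atan2(-14.40, 11.27) mod 360° = 308.05° ≈ 308°.

308°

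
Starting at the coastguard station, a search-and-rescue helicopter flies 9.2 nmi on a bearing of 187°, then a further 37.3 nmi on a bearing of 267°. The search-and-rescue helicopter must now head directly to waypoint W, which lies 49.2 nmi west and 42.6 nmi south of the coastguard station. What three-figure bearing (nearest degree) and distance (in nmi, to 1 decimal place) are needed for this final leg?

199°, 33.3 nmi

Leg 1 (187°, 9.2 nmi): east 9.2 sin 187° = -1.12, north 9.2 cos 187° = -9.13
Leg 2 (267°, 37.3 nmi): east 37.3 sin 267° = -37.25, north 37.3 cos 267° = -1.95
Current position: (-38.37, -11.08). Target: (-49.2, -42.6). Remaining: Δeast = -10.83, Δnorth = -31.52.
Bearing = atan2(-10.83, -31.52) mod 360° = 198.96°; distance = √((-10.83)² + (-31.52)²) = 33.325 nmi.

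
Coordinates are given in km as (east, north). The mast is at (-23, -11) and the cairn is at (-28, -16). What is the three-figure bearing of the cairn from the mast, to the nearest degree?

Δeast = -28 − -23 = -5.00; Δnorth = -16 − -11 = -5.00.
Bearing = atan2(Δeast, Δnorth) mod 360° = 225.00° ≈ 225°.

225°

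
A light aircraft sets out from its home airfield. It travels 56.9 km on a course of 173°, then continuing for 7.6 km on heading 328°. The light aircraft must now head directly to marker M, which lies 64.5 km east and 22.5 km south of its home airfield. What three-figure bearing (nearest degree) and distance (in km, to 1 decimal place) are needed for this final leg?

Leg 1 (173°, 56.9 km): east 56.9 sin 173° = 6.93, north 56.9 cos 173° = -56.48
Leg 2 (328°, 7.6 km): east 7.6 sin 328° = -4.03, north 7.6 cos 328° = 6.45
Current position: (2.91, -50.03). Target: (64.5, -22.5). Remaining: Δeast = 61.59, Δnorth = 27.53.
Bearing = atan2(61.59, 27.53) mod 360° = 65.92°; distance = √((61.59)² + (27.53)²) = 67.466 km.

066°, 67.5 km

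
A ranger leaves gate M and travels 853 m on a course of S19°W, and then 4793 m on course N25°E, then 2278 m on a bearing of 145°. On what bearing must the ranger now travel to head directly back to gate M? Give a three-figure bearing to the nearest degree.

Leg 1 (S19°W, 853 m): east 853 sin 199° = -277.71, north 853 cos 199° = -806.53
Leg 2 (N25°E, 4793 m): east 4793 sin 25° = 2025.61, north 4793 cos 25° = 4343.93
Leg 3 (145°, 2278 m): east 2278 sin 145° = 1306.61, north 2278 cos 145° = -1866.03
Net displacement: 3054.51 east, 1671.38 north. Direction back to start is (-3054.51, -1671.38): bearing = atan2(-3054.51, -1671.38) mod 360° = 241.31° ≈ 241°.

241°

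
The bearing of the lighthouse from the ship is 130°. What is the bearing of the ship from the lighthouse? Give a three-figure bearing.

310°

Back-bearing = 130° + 180° = 310°.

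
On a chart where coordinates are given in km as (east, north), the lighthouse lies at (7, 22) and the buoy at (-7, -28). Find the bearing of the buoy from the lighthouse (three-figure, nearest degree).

196°

Δeast = -7 − 7 = -14.00; Δnorth = -28 − 22 = -50.00.
Bearing = atan2(Δeast, Δnorth) mod 360° = 195.64° ≈ 196°.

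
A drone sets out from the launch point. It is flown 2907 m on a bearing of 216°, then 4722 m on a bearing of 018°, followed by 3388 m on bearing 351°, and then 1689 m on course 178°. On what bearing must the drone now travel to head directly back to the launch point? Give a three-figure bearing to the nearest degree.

169°

Leg 1 (216°, 2907 m): east 2907 sin 216° = -1708.69, north 2907 cos 216° = -2351.81
Leg 2 (018°, 4722 m): east 4722 sin 18° = 1459.18, north 4722 cos 18° = 4490.89
Leg 3 (351°, 3388 m): east 3388 sin 351° = -530.00, north 3388 cos 351° = 3346.29
Leg 4 (178°, 1689 m): east 1689 sin 178° = 58.95, north 1689 cos 178° = -1687.97
Net displacement: -720.57 east, 3797.39 north. Direction back to start is (720.57, -3797.39): bearing = atan2(720.57, -3797.39) mod 360° = 169.26° ≈ 169°.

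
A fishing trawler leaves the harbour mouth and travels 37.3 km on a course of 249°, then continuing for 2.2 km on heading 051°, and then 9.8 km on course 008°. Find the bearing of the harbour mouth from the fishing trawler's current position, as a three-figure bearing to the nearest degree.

086°

Leg 1 (249°, 37.3 km): east 37.3 sin 249° = -34.82, north 37.3 cos 249° = -13.37
Leg 2 (051°, 2.2 km): east 2.2 sin 51° = 1.71, north 2.2 cos 51° = 1.38
Leg 3 (008°, 9.8 km): east 9.8 sin 8° = 1.36, north 9.8 cos 8° = 9.70
Net displacement: -31.75 east, -2.28 north. Direction back to start is (31.75, 2.28): bearing = atan2(31.75, 2.28) mod 360° = 85.90° ≈ 086°.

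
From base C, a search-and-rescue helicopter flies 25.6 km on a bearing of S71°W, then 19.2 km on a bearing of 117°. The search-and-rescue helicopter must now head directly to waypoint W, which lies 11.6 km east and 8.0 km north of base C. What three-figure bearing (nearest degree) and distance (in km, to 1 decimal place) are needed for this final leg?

037°, 31.3 km

Leg 1 (S71°W, 25.6 km): east 25.6 sin 251° = -24.21, north 25.6 cos 251° = -8.33
Leg 2 (117°, 19.2 km): east 19.2 sin 117° = 17.11, north 19.2 cos 117° = -8.72
Current position: (-7.10, -17.05). Target: (11.6, 8.0). Remaining: Δeast = 18.70, Δnorth = 25.05.
Bearing = atan2(18.70, 25.05) mod 360° = 36.74°; distance = √((18.70)² + (25.05)²) = 31.260 km.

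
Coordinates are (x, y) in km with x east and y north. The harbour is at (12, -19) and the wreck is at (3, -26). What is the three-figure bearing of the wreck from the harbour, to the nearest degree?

Δeast = 3 − 12 = -9.00; Δnorth = -26 − -19 = -7.00.
Bearing = atan2(Δeast, Δnorth) mod 360° = 232.13° ≈ 232°.

232°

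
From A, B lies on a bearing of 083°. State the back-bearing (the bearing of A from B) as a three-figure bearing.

Back-bearing = 083° + 180° = 263°.

263°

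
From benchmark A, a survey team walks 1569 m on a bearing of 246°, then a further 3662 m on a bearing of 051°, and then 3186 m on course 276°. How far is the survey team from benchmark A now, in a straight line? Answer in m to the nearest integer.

2661 m

Leg 1 (246°, 1569 m): east 1569 sin 246° = -1433.35, north 1569 cos 246° = -638.17
Leg 2 (051°, 3662 m): east 3662 sin 51° = 2845.91, north 3662 cos 51° = 2304.57
Leg 3 (276°, 3186 m): east 3186 sin 276° = -3168.55, north 3186 cos 276° = 333.03
Net: -1755.99 east, 1999.43 north. Distance = √((-1755.99)² + (1999.43)²) = 2661.056 m.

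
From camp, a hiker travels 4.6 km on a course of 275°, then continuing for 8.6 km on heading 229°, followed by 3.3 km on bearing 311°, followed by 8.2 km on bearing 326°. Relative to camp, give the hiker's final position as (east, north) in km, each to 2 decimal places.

(-18.15, 3.72)

Leg 1 (275°, 4.6 km): east 4.6 sin 275° = -4.58, north 4.6 cos 275° = 0.40
Leg 2 (229°, 8.6 km): east 8.6 sin 229° = -6.49, north 8.6 cos 229° = -5.64
Leg 3 (311°, 3.3 km): east 3.3 sin 311° = -2.49, north 3.3 cos 311° = 2.16
Leg 4 (326°, 8.2 km): east 8.2 sin 326° = -4.59, north 8.2 cos 326° = 6.80
Summing: -18.15 km east, 3.72 km north → (-18.15, 3.72).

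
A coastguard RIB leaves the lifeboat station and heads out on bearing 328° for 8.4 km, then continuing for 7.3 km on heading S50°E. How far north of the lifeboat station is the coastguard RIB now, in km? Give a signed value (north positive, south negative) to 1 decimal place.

Leg 1 (328°, 8.4 km): east 8.4 sin 328° = -4.45, north 8.4 cos 328° = 7.12
Leg 2 (S50°E, 7.3 km): east 7.3 sin 130° = 5.59, north 7.3 cos 130° = -4.69
Net north component: 2.43 km.

2.4 km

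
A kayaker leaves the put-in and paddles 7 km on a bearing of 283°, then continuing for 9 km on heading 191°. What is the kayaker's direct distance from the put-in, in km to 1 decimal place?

Leg 1 (283°, 7 km): east 7 sin 283° = -6.82, north 7 cos 283° = 1.57
Leg 2 (191°, 9 km): east 9 sin 191° = -1.72, north 9 cos 191° = -8.83
Net: -8.54 east, -7.26 north. Distance = √((-8.54)² + (-7.26)²) = 11.207 km.

11.2 km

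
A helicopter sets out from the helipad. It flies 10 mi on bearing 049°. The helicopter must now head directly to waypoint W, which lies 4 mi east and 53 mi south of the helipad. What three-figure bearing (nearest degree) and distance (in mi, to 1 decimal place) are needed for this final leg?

Leg 1 (049°, 10 mi): east 10 sin 49° = 7.55, north 10 cos 49° = 6.56
Current position: (7.55, 6.56). Target: (4, -53). Remaining: Δeast = -3.55, Δnorth = -59.56.
Bearing = atan2(-3.55, -59.56) mod 360° = 183.41°; distance = √((-3.55)² + (-59.56)²) = 59.666 mi.

183°, 59.7 mi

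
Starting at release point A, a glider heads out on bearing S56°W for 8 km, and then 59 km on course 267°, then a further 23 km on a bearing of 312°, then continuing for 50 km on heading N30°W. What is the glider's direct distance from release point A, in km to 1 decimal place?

119.2 km

Leg 1 (S56°W, 8 km): east 8 sin 236° = -6.63, north 8 cos 236° = -4.47
Leg 2 (267°, 59 km): east 59 sin 267° = -58.92, north 59 cos 267° = -3.09
Leg 3 (312°, 23 km): east 23 sin 312° = -17.09, north 23 cos 312° = 15.39
Leg 4 (N30°W, 50 km): east 50 sin 330° = -25.00, north 50 cos 330° = 43.30
Net: -107.64 east, 51.13 north. Distance = √((-107.64)² + (51.13)²) = 119.170 km.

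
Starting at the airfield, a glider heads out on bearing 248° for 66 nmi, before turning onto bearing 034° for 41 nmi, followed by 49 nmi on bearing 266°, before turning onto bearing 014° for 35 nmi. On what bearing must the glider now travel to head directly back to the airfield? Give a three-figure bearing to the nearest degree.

Leg 1 (248°, 66 nmi): east 66 sin 248° = -61.19, north 66 cos 248° = -24.72
Leg 2 (034°, 41 nmi): east 41 sin 34° = 22.93, north 41 cos 34° = 33.99
Leg 3 (266°, 49 nmi): east 49 sin 266° = -48.88, north 49 cos 266° = -3.42
Leg 4 (014°, 35 nmi): east 35 sin 14° = 8.47, north 35 cos 14° = 33.96
Net displacement: -78.68 east, 39.81 north. Direction back to start is (78.68, -39.81): bearing = atan2(78.68, -39.81) mod 360° = 116.84° ≈ 117°.

117°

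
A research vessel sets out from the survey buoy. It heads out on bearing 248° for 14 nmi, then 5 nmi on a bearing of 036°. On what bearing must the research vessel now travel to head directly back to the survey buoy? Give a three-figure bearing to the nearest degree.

Leg 1 (248°, 14 nmi): east 14 sin 248° = -12.98, north 14 cos 248° = -5.24
Leg 2 (036°, 5 nmi): east 5 sin 36° = 2.94, north 5 cos 36° = 4.05
Net displacement: -10.04 east, -1.20 north. Direction back to start is (10.04, 1.20): bearing = atan2(10.04, 1.20) mod 360° = 83.19° ≈ 083°.

083°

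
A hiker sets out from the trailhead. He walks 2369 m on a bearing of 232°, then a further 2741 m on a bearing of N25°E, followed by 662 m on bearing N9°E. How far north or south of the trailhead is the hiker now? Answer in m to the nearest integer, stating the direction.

Leg 1 (232°, 2369 m): east 2369 sin 232° = -1866.80, north 2369 cos 232° = -1458.50
Leg 2 (N25°E, 2741 m): east 2741 sin 25° = 1158.40, north 2741 cos 25° = 2484.19
Leg 3 (N9°E, 662 m): east 662 sin 9° = 103.56, north 662 cos 9° = 653.85
Net north component: 1679.54 m.

1680 m north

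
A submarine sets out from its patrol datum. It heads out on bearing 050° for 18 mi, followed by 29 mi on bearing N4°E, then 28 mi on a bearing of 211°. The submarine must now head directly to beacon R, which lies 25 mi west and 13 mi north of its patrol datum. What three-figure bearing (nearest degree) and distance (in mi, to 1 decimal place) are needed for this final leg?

262°, 26.6 mi

Leg 1 (050°, 18 mi): east 18 sin 50° = 13.79, north 18 cos 50° = 11.57
Leg 2 (N4°E, 29 mi): east 29 sin 4° = 2.02, north 29 cos 4° = 28.93
Leg 3 (211°, 28 mi): east 28 sin 211° = -14.42, north 28 cos 211° = -24.00
Current position: (1.39, 16.50). Target: (-25, 13). Remaining: Δeast = -26.39, Δnorth = -3.50.
Bearing = atan2(-26.39, -3.50) mod 360° = 262.45°; distance = √((-26.39)² + (-3.50)²) = 26.622 mi.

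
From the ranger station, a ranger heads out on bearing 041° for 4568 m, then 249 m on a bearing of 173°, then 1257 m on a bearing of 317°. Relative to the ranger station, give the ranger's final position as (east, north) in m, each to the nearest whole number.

Leg 1 (041°, 4568 m): east 4568 sin 41° = 2996.88, north 4568 cos 41° = 3447.51
Leg 2 (173°, 249 m): east 249 sin 173° = 30.35, north 249 cos 173° = -247.14
Leg 3 (317°, 1257 m): east 1257 sin 317° = -857.27, north 1257 cos 317° = 919.31
Summing: 2169.95 m east, 4119.68 m north → (2170, 4120).

(2170, 4120)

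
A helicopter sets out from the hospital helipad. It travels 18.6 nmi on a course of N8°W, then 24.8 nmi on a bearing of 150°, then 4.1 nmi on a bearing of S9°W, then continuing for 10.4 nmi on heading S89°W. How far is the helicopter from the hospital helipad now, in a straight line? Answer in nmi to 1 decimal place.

7.4 nmi

Leg 1 (N8°W, 18.6 nmi): east 18.6 sin 352° = -2.59, north 18.6 cos 352° = 18.42
Leg 2 (150°, 24.8 nmi): east 24.8 sin 150° = 12.40, north 24.8 cos 150° = -21.48
Leg 3 (S9°W, 4.1 nmi): east 4.1 sin 189° = -0.64, north 4.1 cos 189° = -4.05
Leg 4 (S89°W, 10.4 nmi): east 10.4 sin 269° = -10.40, north 10.4 cos 269° = -0.18
Net: -1.23 east, -7.29 north. Distance = √((-1.23)² + (-7.29)²) = 7.392 nmi.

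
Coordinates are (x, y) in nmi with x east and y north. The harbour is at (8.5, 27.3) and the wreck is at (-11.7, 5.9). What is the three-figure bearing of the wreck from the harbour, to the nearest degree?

223°

Δeast = -11.7 − 8.5 = -20.20; Δnorth = 5.9 − 27.3 = -21.40.
Bearing = atan2(Δeast, Δnorth) mod 360° = 223.35° ≈ 223°.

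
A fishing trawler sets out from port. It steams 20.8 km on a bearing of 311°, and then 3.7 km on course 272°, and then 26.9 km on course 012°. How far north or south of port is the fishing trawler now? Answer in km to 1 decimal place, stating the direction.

Leg 1 (311°, 20.8 km): east 20.8 sin 311° = -15.70, north 20.8 cos 311° = 13.65
Leg 2 (272°, 3.7 km): east 3.7 sin 272° = -3.70, north 3.7 cos 272° = 0.13
Leg 3 (012°, 26.9 km): east 26.9 sin 12° = 5.59, north 26.9 cos 12° = 26.31
Net north component: 40.09 km.

40.1 km north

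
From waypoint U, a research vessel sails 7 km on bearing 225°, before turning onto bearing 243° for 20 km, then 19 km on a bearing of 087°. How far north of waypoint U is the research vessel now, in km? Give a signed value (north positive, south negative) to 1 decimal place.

Leg 1 (225°, 7 km): east 7 sin 225° = -4.95, north 7 cos 225° = -4.95
Leg 2 (243°, 20 km): east 20 sin 243° = -17.82, north 20 cos 243° = -9.08
Leg 3 (087°, 19 km): east 19 sin 87° = 18.97, north 19 cos 87° = 0.99
Net north component: -13.04 km.

-13.0 km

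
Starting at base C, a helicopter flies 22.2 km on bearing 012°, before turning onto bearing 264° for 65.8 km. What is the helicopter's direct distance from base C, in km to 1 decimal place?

62.6 km

Leg 1 (012°, 22.2 km): east 22.2 sin 12° = 4.62, north 22.2 cos 12° = 21.71
Leg 2 (264°, 65.8 km): east 65.8 sin 264° = -65.44, north 65.8 cos 264° = -6.88
Net: -60.82 east, 14.84 north. Distance = √((-60.82)² + (14.84)²) = 62.607 km.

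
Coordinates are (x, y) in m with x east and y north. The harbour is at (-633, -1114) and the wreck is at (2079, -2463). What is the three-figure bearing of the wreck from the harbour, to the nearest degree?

Δeast = 2079 − -633 = 2712.00; Δnorth = -2463 − -1114 = -1349.00.
Bearing = atan2(Δeast, Δnorth) mod 360° = 116.45° ≈ 116°.

116°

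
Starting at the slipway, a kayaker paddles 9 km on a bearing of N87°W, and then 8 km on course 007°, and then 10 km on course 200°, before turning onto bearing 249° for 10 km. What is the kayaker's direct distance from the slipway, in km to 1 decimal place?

21.3 km

Leg 1 (N87°W, 9 km): east 9 sin 273° = -8.99, north 9 cos 273° = 0.47
Leg 2 (007°, 8 km): east 8 sin 7° = 0.97, north 8 cos 7° = 7.94
Leg 3 (200°, 10 km): east 10 sin 200° = -3.42, north 10 cos 200° = -9.40
Leg 4 (249°, 10 km): east 10 sin 249° = -9.34, north 10 cos 249° = -3.58
Net: -20.77 east, -4.57 north. Distance = √((-20.77)² + (-4.57)²) = 21.265 km.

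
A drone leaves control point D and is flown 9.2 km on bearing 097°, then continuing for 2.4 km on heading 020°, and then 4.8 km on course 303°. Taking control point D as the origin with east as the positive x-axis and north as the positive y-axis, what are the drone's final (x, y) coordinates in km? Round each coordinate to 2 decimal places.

(5.93, 3.75)

Leg 1 (097°, 9.2 km): east 9.2 sin 97° = 9.13, north 9.2 cos 97° = -1.12
Leg 2 (020°, 2.4 km): east 2.4 sin 20° = 0.82, north 2.4 cos 20° = 2.26
Leg 3 (303°, 4.8 km): east 4.8 sin 303° = -4.03, north 4.8 cos 303° = 2.61
Summing: 5.93 km east, 3.75 km north → (5.93, 3.75).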